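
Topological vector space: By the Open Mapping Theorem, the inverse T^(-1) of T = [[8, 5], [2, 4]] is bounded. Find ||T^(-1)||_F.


det(T) = 8*4 - 5*2 = 22
T^(-1) = (1/22) * [[4, -5], [-2, 8]] = [[0.1818, -0.2273], [-0.0909, 0.3636]]
||T^(-1)||_F^2 = 0.1818^2 + (-0.2273)^2 + (-0.0909)^2 + 0.3636^2 = 0.2252
||T^(-1)||_F = sqrt(0.2252) = 0.4746

0.4746


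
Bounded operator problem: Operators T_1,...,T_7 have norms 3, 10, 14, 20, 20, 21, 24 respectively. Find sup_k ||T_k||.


By the Uniform Boundedness Principle, the supremum of norms is finite.
sup_k ||T_k|| = max(3, 10, 14, 20, 20, 21, 24) = 24

24


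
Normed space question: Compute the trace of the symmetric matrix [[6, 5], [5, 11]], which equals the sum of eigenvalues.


For a self-adjoint (symmetric) matrix, the eigenvalues are real.
The sum of eigenvalues equals the trace of the matrix.
trace = 6 + 11 = 17

17


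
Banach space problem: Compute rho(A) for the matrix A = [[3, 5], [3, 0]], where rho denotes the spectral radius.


For a 2x2 matrix, eigenvalues satisfy lambda^2 - (trace)*lambda + det = 0
trace = 3 + 0 = 3
det = 3*0 - 5*3 = -15
discriminant = 3^2 - 4*(-15) = 69
spectral radius = max |eigenvalue| = 5.6533

5.6533


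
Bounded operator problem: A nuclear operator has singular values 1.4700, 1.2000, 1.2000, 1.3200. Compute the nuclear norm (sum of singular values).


The nuclear norm is the sum of all singular values.
||T||_1 = 1.4700 + 1.2000 + 1.2000 + 1.3200
= 5.1900

5.1900


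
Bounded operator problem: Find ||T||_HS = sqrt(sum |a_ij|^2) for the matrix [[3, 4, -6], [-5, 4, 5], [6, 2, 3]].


The Hilbert-Schmidt norm is sqrt(sum of squares of all entries).
Sum of squares = 3^2 + 4^2 + (-6)^2 + (-5)^2 + 4^2 + 5^2 + 6^2 + 2^2 + 3^2
= 9 + 16 + 36 + 25 + 16 + 25 + 36 + 4 + 9 = 176
||T||_HS = sqrt(176) = 13.2665

13.2665


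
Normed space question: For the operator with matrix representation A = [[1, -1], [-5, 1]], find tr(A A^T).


trace(A * A^T) = sum of squares of all entries
= 1^2 + (-1)^2 + (-5)^2 + 1^2
= 1 + 1 + 25 + 1
= 28

28


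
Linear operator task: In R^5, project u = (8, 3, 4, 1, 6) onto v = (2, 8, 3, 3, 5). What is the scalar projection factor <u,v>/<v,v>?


Computing <u,v> = 8*2 + 3*8 + 4*3 + 1*3 + 6*5 = 85
Computing <v,v> = 2^2 + 8^2 + 3^2 + 3^2 + 5^2 = 111
Projection coefficient = 85/111 = 0.7658

0.7658


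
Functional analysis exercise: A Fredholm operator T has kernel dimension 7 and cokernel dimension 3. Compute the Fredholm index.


The Fredholm index is defined as ind(T) = dim(ker T) - dim(coker T)
= 7 - 3
= 4

4


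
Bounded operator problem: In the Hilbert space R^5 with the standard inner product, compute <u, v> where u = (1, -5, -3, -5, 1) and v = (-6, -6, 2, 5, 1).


Computing the standard inner product <u, v> = sum u_i * v_i
= 1*-6 + -5*-6 + -3*2 + -5*5 + 1*1
= -6 + 30 + -6 + -25 + 1
= -6

-6


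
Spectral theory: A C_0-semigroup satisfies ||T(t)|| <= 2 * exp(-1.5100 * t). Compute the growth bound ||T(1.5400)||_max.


||T(1.5400)|| <= 2 * exp(-1.5100 * 1.5400)
= 2 * exp(-2.3254)
= 2 * 0.0977
= 0.1955

0.1955


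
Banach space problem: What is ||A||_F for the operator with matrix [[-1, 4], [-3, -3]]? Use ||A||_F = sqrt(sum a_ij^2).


||A||_F^2 = sum a_ij^2
= (-1)^2 + 4^2 + (-3)^2 + (-3)^2
= 1 + 16 + 9 + 9 = 35
||A||_F = sqrt(35) = 5.9161

5.9161


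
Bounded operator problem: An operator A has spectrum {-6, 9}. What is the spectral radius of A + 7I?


Spectrum of A + 7I = {1, 16}
Spectral radius = max |lambda| over the shifted spectrum
= max(1, 16) = 16

16


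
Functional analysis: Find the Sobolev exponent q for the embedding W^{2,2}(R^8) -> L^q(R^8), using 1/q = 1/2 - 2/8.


Using the Sobolev embedding formula: 1/q = 1/p - k/n
1/q = 1/2 - 2/8 = 1/4
q = 1/(1/4) = 4

4.0000


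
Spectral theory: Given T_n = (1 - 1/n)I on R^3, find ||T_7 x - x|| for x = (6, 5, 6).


T_7 x - x = (1 - 1/7)x - x = -x/7
||x|| = sqrt(97) = 9.8489
||T_7 x - x|| = ||x||/7 = 9.8489/7 = 1.4070

1.4070


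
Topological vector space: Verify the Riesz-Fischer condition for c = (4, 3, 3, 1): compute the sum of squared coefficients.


sum |c_n|^2 = 4^2 + 3^2 + 3^2 + 1^2
= 16 + 9 + 9 + 1
= 35

35


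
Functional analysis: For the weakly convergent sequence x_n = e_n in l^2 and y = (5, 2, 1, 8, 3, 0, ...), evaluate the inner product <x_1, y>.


x_1 = e_1 is the standard basis vector with 1 in position 1.
<x_1, y> = y_1 = 5
As n -> infinity, <x_n, y> -> 0, confirming weak convergence of (x_n) to 0.

5


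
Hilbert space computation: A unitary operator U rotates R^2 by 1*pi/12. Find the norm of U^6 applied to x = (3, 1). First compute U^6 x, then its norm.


U is a rotation by theta = 1*pi/12
U^6 = rotation by 6*theta = 6*pi/12
cos(6*pi/12) = 0.0000, sin(6*pi/12) = 1.0000
U^6 x = (0.0000 * 3 - 1.0000 * 1, 1.0000 * 3 + 0.0000 * 1)
= (-1.0000, 3.0000)
||U^6 x|| = sqrt((-1.0000)^2 + 3.0000^2) = sqrt(10.0000) = 3.1623

3.1623


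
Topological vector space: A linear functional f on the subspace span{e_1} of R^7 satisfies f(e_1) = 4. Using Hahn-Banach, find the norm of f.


The norm of f is given by ||f|| = sup_{||x||=1} |f(x)|.
On span{e_1}, ||e_1|| = 1, so ||f|| = |f(e_1)| / ||e_1||
= |4| / 1 = 4.0000

4.0000


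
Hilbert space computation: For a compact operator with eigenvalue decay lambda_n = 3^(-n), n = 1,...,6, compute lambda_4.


The eigenvalue formula gives lambda_4 = 1/3^4
= 1/81
= 0.0123

0.0123


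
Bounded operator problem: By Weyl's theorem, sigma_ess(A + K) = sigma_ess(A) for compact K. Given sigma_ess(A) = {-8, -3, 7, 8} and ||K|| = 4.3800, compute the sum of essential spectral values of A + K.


By Weyl's theorem, the essential spectrum is invariant under compact perturbations.
sigma_ess(A + K) = sigma_ess(A) = {-8, -3, 7, 8}
Sum = -8 + -3 + 7 + 8 = 4

4


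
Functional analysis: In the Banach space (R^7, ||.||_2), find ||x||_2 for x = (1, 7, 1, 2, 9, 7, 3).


The l^2 norm = (sum |x_i|^2)^(1/2)
Sum of 2th powers = 1 + 49 + 1 + 4 + 81 + 49 + 9 = 194
||x||_2 = (194)^(1/2) = 13.9284

13.9284


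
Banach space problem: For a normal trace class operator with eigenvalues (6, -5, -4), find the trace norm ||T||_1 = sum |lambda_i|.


For a normal operator, singular values equal |eigenvalues|.
Trace norm = sum |lambda_i| = 6 + 5 + 4
= 15

15


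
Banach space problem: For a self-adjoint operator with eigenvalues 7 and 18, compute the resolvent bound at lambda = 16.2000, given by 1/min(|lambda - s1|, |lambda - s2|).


dist(16.2000, {7, 18}) = min(|16.2000 - 7|, |16.2000 - 18|)
= min(9.2000, 1.8000) = 1.8000
Resolvent bound = 1/1.8000 = 0.5556

0.5556


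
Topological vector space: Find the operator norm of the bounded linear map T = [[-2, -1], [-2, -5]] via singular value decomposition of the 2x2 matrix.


A^T A = [[8, 12], [12, 26]]
trace(A^T A) = 34, det(A^T A) = 64
discriminant = 34^2 - 4*64 = 900
Largest eigenvalue of A^T A = (trace + sqrt(disc))/2 = 32.0000
||T|| = sqrt(32.0000) = 5.6569

5.6569


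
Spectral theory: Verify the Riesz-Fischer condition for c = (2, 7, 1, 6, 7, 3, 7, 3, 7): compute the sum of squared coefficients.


sum |c_n|^2 = 2^2 + 7^2 + 1^2 + 6^2 + 7^2 + 3^2 + 7^2 + 3^2 + 7^2
= 4 + 49 + 1 + 36 + 49 + 9 + 49 + 9 + 49
= 255

255


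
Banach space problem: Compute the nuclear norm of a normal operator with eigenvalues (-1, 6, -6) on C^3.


For a normal operator, singular values equal |eigenvalues|.
Trace norm = sum |lambda_i| = 1 + 6 + 6
= 13

13


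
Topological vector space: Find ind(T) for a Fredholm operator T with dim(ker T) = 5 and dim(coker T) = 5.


The Fredholm index is defined as ind(T) = dim(ker T) - dim(coker T)
= 5 - 5
= 0

0


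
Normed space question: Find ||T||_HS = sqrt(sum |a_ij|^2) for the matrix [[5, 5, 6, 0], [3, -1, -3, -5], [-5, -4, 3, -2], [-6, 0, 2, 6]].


The Hilbert-Schmidt norm is sqrt(sum of squares of all entries).
Sum of squares = 5^2 + 5^2 + 6^2 + 0^2 + 3^2 + (-1)^2 + (-3)^2 + (-5)^2 + (-5)^2 + (-4)^2 + 3^2 + (-2)^2 + (-6)^2 + 0^2 + 2^2 + 6^2
= 25 + 25 + 36 + 0 + 9 + 1 + 9 + 25 + 25 + 16 + 9 + 4 + 36 + 0 + 4 + 36 = 260
||T||_HS = sqrt(260) = 16.1245

16.1245


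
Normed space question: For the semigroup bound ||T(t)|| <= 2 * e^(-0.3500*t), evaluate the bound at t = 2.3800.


||T(2.3800)|| <= 2 * exp(-0.3500 * 2.3800)
= 2 * exp(-0.8330)
= 2 * 0.4347
= 0.8695

0.8695


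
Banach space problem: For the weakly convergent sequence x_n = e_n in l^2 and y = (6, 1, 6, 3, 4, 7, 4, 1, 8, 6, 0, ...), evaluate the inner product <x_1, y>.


x_1 = e_1 is the standard basis vector with 1 in position 1.
<x_1, y> = y_1 = 6
As n -> infinity, <x_n, y> -> 0, confirming weak convergence of (x_n) to 0.

6


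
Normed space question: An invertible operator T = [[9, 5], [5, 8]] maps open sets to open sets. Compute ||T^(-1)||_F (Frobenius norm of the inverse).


det(T) = 9*8 - 5*5 = 47
T^(-1) = (1/47) * [[8, -5], [-5, 9]] = [[0.1702, -0.1064], [-0.1064, 0.1915]]
||T^(-1)||_F^2 = 0.1702^2 + (-0.1064)^2 + (-0.1064)^2 + 0.1915^2 = 0.0883
||T^(-1)||_F = sqrt(0.0883) = 0.2971

0.2971


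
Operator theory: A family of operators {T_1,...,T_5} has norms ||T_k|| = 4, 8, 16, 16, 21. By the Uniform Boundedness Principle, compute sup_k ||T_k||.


By the Uniform Boundedness Principle, the supremum of norms is finite.
sup_k ||T_k|| = max(4, 8, 16, 16, 21) = 21

21


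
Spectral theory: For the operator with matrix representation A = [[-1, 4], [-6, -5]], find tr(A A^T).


trace(A * A^T) = sum of squares of all entries
= (-1)^2 + 4^2 + (-6)^2 + (-5)^2
= 1 + 16 + 36 + 25
= 78

78


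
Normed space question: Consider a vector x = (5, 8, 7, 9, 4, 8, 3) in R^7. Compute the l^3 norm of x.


The l^3 norm = (sum |x_i|^3)^(1/3)
Sum of 3th powers = 125 + 512 + 343 + 729 + 64 + 512 + 27 = 2312
||x||_3 = (2312)^(1/3) = 13.2230

13.2230


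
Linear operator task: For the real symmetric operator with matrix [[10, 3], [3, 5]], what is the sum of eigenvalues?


For a self-adjoint (symmetric) matrix, the eigenvalues are real.
The sum of eigenvalues equals the trace of the matrix.
trace = 10 + 5 = 15

15


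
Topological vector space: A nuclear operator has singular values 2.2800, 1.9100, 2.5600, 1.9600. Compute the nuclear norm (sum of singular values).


The nuclear norm is the sum of all singular values.
||T||_1 = 2.2800 + 1.9100 + 2.5600 + 1.9600
= 8.7100

8.7100


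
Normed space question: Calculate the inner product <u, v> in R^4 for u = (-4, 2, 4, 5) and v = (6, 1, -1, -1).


Computing the standard inner product <u, v> = sum u_i * v_i
= -4*6 + 2*1 + 4*-1 + 5*-1
= -24 + 2 + -4 + -5
= -31

-31


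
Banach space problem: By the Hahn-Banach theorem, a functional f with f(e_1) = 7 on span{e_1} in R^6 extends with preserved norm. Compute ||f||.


The norm of f is given by ||f|| = sup_{||x||=1} |f(x)|.
On span{e_1}, ||e_1|| = 1, so ||f|| = |f(e_1)| / ||e_1||
= |7| / 1 = 7.0000

7.0000


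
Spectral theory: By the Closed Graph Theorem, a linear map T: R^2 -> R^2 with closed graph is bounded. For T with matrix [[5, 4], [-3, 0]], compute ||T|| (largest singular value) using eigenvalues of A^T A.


A^T A = [[34, 20], [20, 16]]
trace(A^T A) = 50, det(A^T A) = 144
discriminant = 50^2 - 4*144 = 1924
Largest eigenvalue of A^T A = (trace + sqrt(disc))/2 = 46.9317
||T|| = sqrt(46.9317) = 6.8507

6.8507


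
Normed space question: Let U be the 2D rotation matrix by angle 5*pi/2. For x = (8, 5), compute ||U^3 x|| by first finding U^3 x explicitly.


U is a rotation by theta = 5*pi/2
U^3 = rotation by 3*theta = 15*pi/2 = 3*pi/2 (mod 2*pi)
cos(3*pi/2) = 0.0000, sin(3*pi/2) = -1.0000
U^3 x = (0.0000 * 8 - -1.0000 * 5, -1.0000 * 8 + 0.0000 * 5)
= (5.0000, -8.0000)
||U^3 x|| = sqrt(5.0000^2 + (-8.0000)^2) = sqrt(89.0000) = 9.4340

9.4340


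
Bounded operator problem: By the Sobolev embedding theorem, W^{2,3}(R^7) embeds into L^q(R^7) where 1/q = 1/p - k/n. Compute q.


Using the Sobolev embedding formula: 1/q = 1/p - k/n
1/q = 1/3 - 2/7 = 1/21
q = 1/(1/21) = 21

21.0000


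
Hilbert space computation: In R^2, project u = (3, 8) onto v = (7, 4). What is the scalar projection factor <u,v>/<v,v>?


Computing <u,v> = 3*7 + 8*4 = 53
Computing <v,v> = 7^2 + 4^2 = 65
Projection coefficient = 53/65 = 0.8154

0.8154


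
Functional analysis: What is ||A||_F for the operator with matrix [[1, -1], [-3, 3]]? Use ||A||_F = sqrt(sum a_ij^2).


||A||_F^2 = sum a_ij^2
= 1^2 + (-1)^2 + (-3)^2 + 3^2
= 1 + 1 + 9 + 9 = 20
||A||_F = sqrt(20) = 4.4721

4.4721


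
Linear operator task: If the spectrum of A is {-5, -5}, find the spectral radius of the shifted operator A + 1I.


Spectrum of A + 1I = {-4, -4}
Spectral radius = max |lambda| over the shifted spectrum
= max(4, 4) = 4

4


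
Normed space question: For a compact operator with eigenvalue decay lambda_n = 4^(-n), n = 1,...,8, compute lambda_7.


The eigenvalue formula gives lambda_7 = 1/4^7
= 1/16384
= 6.1035e-05

6.1035e-05


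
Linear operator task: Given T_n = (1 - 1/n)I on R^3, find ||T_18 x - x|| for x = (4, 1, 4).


T_18 x - x = (1 - 1/18)x - x = -x/18
||x|| = sqrt(33) = 5.7446
||T_18 x - x|| = ||x||/18 = 5.7446/18 = 0.3191

0.3191


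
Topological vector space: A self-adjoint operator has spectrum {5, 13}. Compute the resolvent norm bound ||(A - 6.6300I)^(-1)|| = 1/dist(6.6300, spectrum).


dist(6.6300, {5, 13}) = min(|6.6300 - 5|, |6.6300 - 13|)
= min(1.6300, 6.3700) = 1.6300
Resolvent bound = 1/1.6300 = 0.6135

0.6135


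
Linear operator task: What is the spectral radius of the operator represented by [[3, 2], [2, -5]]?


For a 2x2 matrix, eigenvalues satisfy lambda^2 - (trace)*lambda + det = 0
trace = 3 + -5 = -2
det = 3*-5 - 2*2 = -19
discriminant = (-2)^2 - 4*(-19) = 80
spectral radius = max |eigenvalue| = 5.4721

5.4721


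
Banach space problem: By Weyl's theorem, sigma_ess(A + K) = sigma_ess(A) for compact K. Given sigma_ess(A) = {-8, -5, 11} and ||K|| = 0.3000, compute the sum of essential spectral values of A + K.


By Weyl's theorem, the essential spectrum is invariant under compact perturbations.
sigma_ess(A + K) = sigma_ess(A) = {-8, -5, 11}
Sum = -8 + -5 + 11 = -2

-2


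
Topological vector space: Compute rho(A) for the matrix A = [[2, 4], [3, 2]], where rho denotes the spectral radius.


For a 2x2 matrix, eigenvalues satisfy lambda^2 - (trace)*lambda + det = 0
trace = 2 + 2 = 4
det = 2*2 - 4*3 = -8
discriminant = 4^2 - 4*(-8) = 48
spectral radius = max |eigenvalue| = 5.4641

5.4641


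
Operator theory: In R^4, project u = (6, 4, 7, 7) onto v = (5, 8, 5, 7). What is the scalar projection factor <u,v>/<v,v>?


Computing <u,v> = 6*5 + 4*8 + 7*5 + 7*7 = 146
Computing <v,v> = 5^2 + 8^2 + 5^2 + 7^2 = 163
Projection coefficient = 146/163 = 0.8957

0.8957


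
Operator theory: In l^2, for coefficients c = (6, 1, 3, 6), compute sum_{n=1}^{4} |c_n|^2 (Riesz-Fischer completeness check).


sum |c_n|^2 = 6^2 + 1^2 + 3^2 + 6^2
= 36 + 1 + 9 + 36
= 82

82


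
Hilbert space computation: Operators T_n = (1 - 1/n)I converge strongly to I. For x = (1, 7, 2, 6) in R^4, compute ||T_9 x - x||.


T_9 x - x = (1 - 1/9)x - x = -x/9
||x|| = sqrt(90) = 9.4868
||T_9 x - x|| = ||x||/9 = 9.4868/9 = 1.0541

1.0541


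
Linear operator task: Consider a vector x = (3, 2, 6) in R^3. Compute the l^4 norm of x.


The l^4 norm = (sum |x_i|^4)^(1/4)
Sum of 4th powers = 81 + 16 + 1296 = 1393
||x||_4 = (1393)^(1/4) = 6.1092

6.1092


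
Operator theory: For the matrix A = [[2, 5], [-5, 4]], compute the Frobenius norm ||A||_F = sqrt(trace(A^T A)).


||A||_F^2 = sum a_ij^2
= 2^2 + 5^2 + (-5)^2 + 4^2
= 4 + 25 + 25 + 16 = 70
||A||_F = sqrt(70) = 8.3666

8.3666


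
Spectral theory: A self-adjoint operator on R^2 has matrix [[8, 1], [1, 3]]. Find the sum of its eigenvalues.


For a self-adjoint (symmetric) matrix, the eigenvalues are real.
The sum of eigenvalues equals the trace of the matrix.
trace = 8 + 3 = 11

11


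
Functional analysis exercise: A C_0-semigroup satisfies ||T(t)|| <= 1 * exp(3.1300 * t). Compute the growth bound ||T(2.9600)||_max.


||T(2.9600)|| <= 1 * exp(3.1300 * 2.9600)
= 1 * exp(9.2648)
= 1 * 10559.6984
= 10559.6984

10559.6984


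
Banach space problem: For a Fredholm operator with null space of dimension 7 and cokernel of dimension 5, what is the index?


The Fredholm index is defined as ind(T) = dim(ker T) - dim(coker T)
= 7 - 5
= 2

2


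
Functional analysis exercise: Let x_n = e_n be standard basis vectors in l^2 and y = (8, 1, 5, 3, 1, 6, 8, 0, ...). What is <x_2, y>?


x_2 = e_2 is the standard basis vector with 1 in position 2.
<x_2, y> = y_2 = 1
As n -> infinity, <x_n, y> -> 0, confirming weak convergence of (x_n) to 0.

1


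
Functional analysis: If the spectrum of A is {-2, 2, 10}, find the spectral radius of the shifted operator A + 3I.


Spectrum of A + 3I = {1, 5, 13}
Spectral radius = max |lambda| over the shifted spectrum
= max(1, 5, 13) = 13

13


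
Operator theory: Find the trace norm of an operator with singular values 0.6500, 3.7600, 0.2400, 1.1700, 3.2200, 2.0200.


The nuclear norm is the sum of all singular values.
||T||_1 = 0.6500 + 3.7600 + 0.2400 + 1.1700 + 3.2200 + 2.0200
= 11.0600

11.0600


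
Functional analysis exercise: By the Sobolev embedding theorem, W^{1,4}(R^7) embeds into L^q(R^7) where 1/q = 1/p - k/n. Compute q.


Using the Sobolev embedding formula: 1/q = 1/p - k/n
1/q = 1/4 - 1/7 = 3/28
q = 1/(3/28) = 28/3 = 9.3333

9.3333


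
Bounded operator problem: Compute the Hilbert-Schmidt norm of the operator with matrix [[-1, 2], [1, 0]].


The Hilbert-Schmidt norm is sqrt(sum of squares of all entries).
Sum of squares = (-1)^2 + 2^2 + 1^2 + 0^2
= 1 + 4 + 1 + 0 = 6
||T||_HS = sqrt(6) = 2.4495

2.4495


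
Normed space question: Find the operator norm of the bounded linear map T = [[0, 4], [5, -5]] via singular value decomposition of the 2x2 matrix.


A^T A = [[25, -25], [-25, 41]]
trace(A^T A) = 66, det(A^T A) = 400
discriminant = 66^2 - 4*400 = 2756
Largest eigenvalue of A^T A = (trace + sqrt(disc))/2 = 59.2488
||T|| = sqrt(59.2488) = 7.6973

7.6973


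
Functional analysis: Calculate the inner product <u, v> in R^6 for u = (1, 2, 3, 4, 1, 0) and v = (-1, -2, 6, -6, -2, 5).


Computing the standard inner product <u, v> = sum u_i * v_i
= 1*-1 + 2*-2 + 3*6 + 4*-6 + 1*-2 + 0*5
= -1 + -4 + 18 + -24 + -2 + 0
= -13

-13


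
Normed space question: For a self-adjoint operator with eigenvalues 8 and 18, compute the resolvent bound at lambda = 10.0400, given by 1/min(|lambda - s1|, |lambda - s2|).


dist(10.0400, {8, 18}) = min(|10.0400 - 8|, |10.0400 - 18|)
= min(2.0400, 7.9600) = 2.0400
Resolvent bound = 1/2.0400 = 0.4902

0.4902


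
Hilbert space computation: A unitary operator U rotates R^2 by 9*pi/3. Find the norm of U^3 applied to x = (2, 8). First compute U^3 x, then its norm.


U is a rotation by theta = 9*pi/3
U^3 = rotation by 3*theta = 27*pi/3 = 3*pi/3 (mod 2*pi)
cos(3*pi/3) = -1.0000, sin(3*pi/3) = 0.0000
U^3 x = (-1.0000 * 2 - 0.0000 * 8, 0.0000 * 2 + -1.0000 * 8)
= (-2.0000, -8.0000)
||U^3 x|| = sqrt((-2.0000)^2 + (-8.0000)^2) = sqrt(68.0000) = 8.2462

8.2462


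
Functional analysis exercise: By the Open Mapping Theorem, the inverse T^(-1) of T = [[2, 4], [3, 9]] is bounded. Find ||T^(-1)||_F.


det(T) = 2*9 - 4*3 = 6
T^(-1) = (1/6) * [[9, -4], [-3, 2]] = [[1.5000, -0.6667], [-0.5000, 0.3333]]
||T^(-1)||_F^2 = 1.5000^2 + (-0.6667)^2 + (-0.5000)^2 + 0.3333^2 = 3.0556
||T^(-1)||_F = sqrt(3.0556) = 1.7480

1.7480


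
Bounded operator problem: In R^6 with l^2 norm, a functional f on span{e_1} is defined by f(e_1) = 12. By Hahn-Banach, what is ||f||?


The norm of f is given by ||f|| = sup_{||x||=1} |f(x)|.
On span{e_1}, ||e_1|| = 1, so ||f|| = |f(e_1)| / ||e_1||
= |12| / 1 = 12.0000

12.0000


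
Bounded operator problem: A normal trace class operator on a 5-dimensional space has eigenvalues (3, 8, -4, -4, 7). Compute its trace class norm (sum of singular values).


For a normal operator, singular values equal |eigenvalues|.
Trace norm = sum |lambda_i| = 3 + 8 + 4 + 4 + 7
= 26

26


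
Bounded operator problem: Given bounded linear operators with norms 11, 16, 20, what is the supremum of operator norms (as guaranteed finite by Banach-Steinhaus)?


By the Uniform Boundedness Principle, the supremum of norms is finite.
sup_k ||T_k|| = max(11, 16, 20) = 20

20


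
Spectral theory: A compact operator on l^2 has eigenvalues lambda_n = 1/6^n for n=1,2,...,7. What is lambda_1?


The eigenvalue formula gives lambda_1 = 1/6^1
= 1/6
= 0.1667

0.1667


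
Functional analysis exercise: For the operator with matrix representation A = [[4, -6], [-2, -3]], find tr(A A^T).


trace(A * A^T) = sum of squares of all entries
= 4^2 + (-6)^2 + (-2)^2 + (-3)^2
= 16 + 36 + 4 + 9
= 65

65


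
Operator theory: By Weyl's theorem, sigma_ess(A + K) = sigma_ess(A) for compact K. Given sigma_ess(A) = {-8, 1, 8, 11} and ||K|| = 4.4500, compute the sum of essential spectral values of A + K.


By Weyl's theorem, the essential spectrum is invariant under compact perturbations.
sigma_ess(A + K) = sigma_ess(A) = {-8, 1, 8, 11}
Sum = -8 + 1 + 8 + 11 = 12

12


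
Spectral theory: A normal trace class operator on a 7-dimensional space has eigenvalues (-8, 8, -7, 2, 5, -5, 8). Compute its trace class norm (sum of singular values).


For a normal operator, singular values equal |eigenvalues|.
Trace norm = sum |lambda_i| = 8 + 8 + 7 + 2 + 5 + 5 + 8
= 43

43


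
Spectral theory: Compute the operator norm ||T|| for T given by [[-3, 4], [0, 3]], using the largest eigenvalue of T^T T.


A^T A = [[9, -12], [-12, 25]]
trace(A^T A) = 34, det(A^T A) = 81
discriminant = 34^2 - 4*81 = 832
Largest eigenvalue of A^T A = (trace + sqrt(disc))/2 = 31.4222
||T|| = sqrt(31.4222) = 5.6056

5.6056


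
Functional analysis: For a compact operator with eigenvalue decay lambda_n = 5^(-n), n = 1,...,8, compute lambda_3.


The eigenvalue formula gives lambda_3 = 1/5^3
= 1/125
= 0.0080

0.0080


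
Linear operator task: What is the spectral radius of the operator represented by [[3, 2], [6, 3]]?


For a 2x2 matrix, eigenvalues satisfy lambda^2 - (trace)*lambda + det = 0
trace = 3 + 3 = 6
det = 3*3 - 2*6 = -3
discriminant = 6^2 - 4*(-3) = 48
spectral radius = max |eigenvalue| = 6.4641

6.4641


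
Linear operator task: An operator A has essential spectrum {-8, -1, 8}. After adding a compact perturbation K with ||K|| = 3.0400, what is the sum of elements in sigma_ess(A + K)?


By Weyl's theorem, the essential spectrum is invariant under compact perturbations.
sigma_ess(A + K) = sigma_ess(A) = {-8, -1, 8}
Sum = -8 + -1 + 8 = -1

-1


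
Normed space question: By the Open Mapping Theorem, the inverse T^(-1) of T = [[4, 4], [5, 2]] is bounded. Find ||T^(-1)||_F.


det(T) = 4*2 - 4*5 = -12
T^(-1) = (1/-12) * [[2, -4], [-5, 4]] = [[-0.1667, 0.3333], [0.4167, -0.3333]]
||T^(-1)||_F^2 = (-0.1667)^2 + 0.3333^2 + 0.4167^2 + (-0.3333)^2 = 0.4236
||T^(-1)||_F = sqrt(0.4236) = 0.6509

0.6509


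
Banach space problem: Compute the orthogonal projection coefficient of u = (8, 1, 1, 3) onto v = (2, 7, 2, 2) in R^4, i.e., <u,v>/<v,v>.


Computing <u,v> = 8*2 + 1*7 + 1*2 + 3*2 = 31
Computing <v,v> = 2^2 + 7^2 + 2^2 + 2^2 = 61
Projection coefficient = 31/61 = 0.5082

0.5082


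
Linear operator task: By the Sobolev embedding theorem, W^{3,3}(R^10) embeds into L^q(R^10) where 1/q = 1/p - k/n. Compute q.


Using the Sobolev embedding formula: 1/q = 1/p - k/n
1/q = 1/3 - 3/10 = 1/30
q = 1/(1/30) = 30

30.0000


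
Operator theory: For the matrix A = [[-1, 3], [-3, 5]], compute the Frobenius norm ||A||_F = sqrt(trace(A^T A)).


||A||_F^2 = sum a_ij^2
= (-1)^2 + 3^2 + (-3)^2 + 5^2
= 1 + 9 + 9 + 25 = 44
||A||_F = sqrt(44) = 6.6332

6.6332


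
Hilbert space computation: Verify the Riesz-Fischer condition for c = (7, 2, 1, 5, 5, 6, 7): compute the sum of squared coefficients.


sum |c_n|^2 = 7^2 + 2^2 + 1^2 + 5^2 + 5^2 + 6^2 + 7^2
= 49 + 4 + 1 + 25 + 25 + 36 + 49
= 189

189


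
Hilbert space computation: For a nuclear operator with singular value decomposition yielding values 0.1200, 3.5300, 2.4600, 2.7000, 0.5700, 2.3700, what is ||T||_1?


The nuclear norm is the sum of all singular values.
||T||_1 = 0.1200 + 3.5300 + 2.4600 + 2.7000 + 0.5700 + 2.3700
= 11.7500

11.7500


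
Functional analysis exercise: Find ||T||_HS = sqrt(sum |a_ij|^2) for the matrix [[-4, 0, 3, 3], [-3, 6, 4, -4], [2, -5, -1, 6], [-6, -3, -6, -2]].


The Hilbert-Schmidt norm is sqrt(sum of squares of all entries).
Sum of squares = (-4)^2 + 0^2 + 3^2 + 3^2 + (-3)^2 + 6^2 + 4^2 + (-4)^2 + 2^2 + (-5)^2 + (-1)^2 + 6^2 + (-6)^2 + (-3)^2 + (-6)^2 + (-2)^2
= 16 + 0 + 9 + 9 + 9 + 36 + 16 + 16 + 4 + 25 + 1 + 36 + 36 + 9 + 36 + 4 = 262
||T||_HS = sqrt(262) = 16.1864

16.1864


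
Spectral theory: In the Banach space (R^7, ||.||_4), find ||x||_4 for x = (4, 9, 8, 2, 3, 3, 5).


The l^4 norm = (sum |x_i|^4)^(1/4)
Sum of 4th powers = 256 + 6561 + 4096 + 16 + 81 + 81 + 625 = 11716
||x||_4 = (11716)^(1/4) = 10.4039

10.4039


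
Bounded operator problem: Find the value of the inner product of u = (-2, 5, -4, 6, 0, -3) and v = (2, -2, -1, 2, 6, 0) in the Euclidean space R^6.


Computing the standard inner product <u, v> = sum u_i * v_i
= -2*2 + 5*-2 + -4*-1 + 6*2 + 0*6 + -3*0
= -4 + -10 + 4 + 12 + 0 + 0
= 2

2


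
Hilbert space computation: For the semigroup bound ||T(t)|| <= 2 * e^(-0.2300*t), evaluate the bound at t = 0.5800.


||T(0.5800)|| <= 2 * exp(-0.2300 * 0.5800)
= 2 * exp(-0.1334)
= 2 * 0.8751
= 1.7502

1.7502


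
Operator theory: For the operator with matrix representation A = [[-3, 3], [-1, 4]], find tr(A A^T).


trace(A * A^T) = sum of squares of all entries
= (-3)^2 + 3^2 + (-1)^2 + 4^2
= 9 + 9 + 1 + 16
= 35

35


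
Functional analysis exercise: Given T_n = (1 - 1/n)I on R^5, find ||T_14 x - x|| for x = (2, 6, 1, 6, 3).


T_14 x - x = (1 - 1/14)x - x = -x/14
||x|| = sqrt(86) = 9.2736
||T_14 x - x|| = ||x||/14 = 9.2736/14 = 0.6624

0.6624


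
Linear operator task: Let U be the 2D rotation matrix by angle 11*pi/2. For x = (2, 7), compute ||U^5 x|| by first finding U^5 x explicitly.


U is a rotation by theta = 11*pi/2
U^5 = rotation by 5*theta = 55*pi/2 = 3*pi/2 (mod 2*pi)
cos(3*pi/2) = 0.0000, sin(3*pi/2) = -1.0000
U^5 x = (0.0000 * 2 - -1.0000 * 7, -1.0000 * 2 + 0.0000 * 7)
= (7.0000, -2.0000)
||U^5 x|| = sqrt(7.0000^2 + (-2.0000)^2) = sqrt(53.0000) = 7.2801

7.2801


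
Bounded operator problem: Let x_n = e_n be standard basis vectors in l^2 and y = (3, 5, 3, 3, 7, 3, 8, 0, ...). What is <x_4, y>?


x_4 = e_4 is the standard basis vector with 1 in position 4.
<x_4, y> = y_4 = 3
As n -> infinity, <x_n, y> -> 0, confirming weak convergence of (x_n) to 0.

3


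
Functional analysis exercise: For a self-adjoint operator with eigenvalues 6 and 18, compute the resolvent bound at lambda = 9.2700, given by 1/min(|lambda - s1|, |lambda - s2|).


dist(9.2700, {6, 18}) = min(|9.2700 - 6|, |9.2700 - 18|)
= min(3.2700, 8.7300) = 3.2700
Resolvent bound = 1/3.2700 = 0.3058

0.3058


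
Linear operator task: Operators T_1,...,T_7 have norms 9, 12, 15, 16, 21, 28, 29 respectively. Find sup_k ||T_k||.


By the Uniform Boundedness Principle, the supremum of norms is finite.
sup_k ||T_k|| = max(9, 12, 15, 16, 21, 28, 29) = 29

29


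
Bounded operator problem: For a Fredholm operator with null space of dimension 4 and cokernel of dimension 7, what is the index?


The Fredholm index is defined as ind(T) = dim(ker T) - dim(coker T)
= 4 - 7
= -3

-3


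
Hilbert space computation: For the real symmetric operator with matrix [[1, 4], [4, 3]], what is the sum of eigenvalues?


For a self-adjoint (symmetric) matrix, the eigenvalues are real.
The sum of eigenvalues equals the trace of the matrix.
trace = 1 + 3 = 4

4


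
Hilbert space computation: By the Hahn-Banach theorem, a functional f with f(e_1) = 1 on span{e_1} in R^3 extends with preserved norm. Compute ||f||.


The norm of f is given by ||f|| = sup_{||x||=1} |f(x)|.
On span{e_1}, ||e_1|| = 1, so ||f|| = |f(e_1)| / ||e_1||
= |1| / 1 = 1.0000

1.0000


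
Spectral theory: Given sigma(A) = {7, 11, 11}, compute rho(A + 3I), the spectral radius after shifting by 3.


Spectrum of A + 3I = {10, 14, 14}
Spectral radius = max |lambda| over the shifted spectrum
= max(10, 14, 14) = 14

14


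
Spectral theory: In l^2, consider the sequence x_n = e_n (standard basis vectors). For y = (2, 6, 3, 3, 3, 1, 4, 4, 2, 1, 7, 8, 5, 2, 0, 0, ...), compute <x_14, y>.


x_14 = e_14 is the standard basis vector with 1 in position 14.
<x_14, y> = y_14 = 2
As n -> infinity, <x_n, y> -> 0, confirming weak convergence of (x_n) to 0.

2


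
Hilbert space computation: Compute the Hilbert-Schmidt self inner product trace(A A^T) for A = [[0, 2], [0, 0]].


trace(A * A^T) = sum of squares of all entries
= 0^2 + 2^2 + 0^2 + 0^2
= 0 + 4 + 0 + 0
= 4

4


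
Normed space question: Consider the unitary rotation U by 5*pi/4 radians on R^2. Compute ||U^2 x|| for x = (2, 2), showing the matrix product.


U is a rotation by theta = 5*pi/4
U^2 = rotation by 2*theta = 10*pi/4 = 2*pi/4 (mod 2*pi)
cos(2*pi/4) = 0.0000, sin(2*pi/4) = 1.0000
U^2 x = (0.0000 * 2 - 1.0000 * 2, 1.0000 * 2 + 0.0000 * 2)
= (-2.0000, 2.0000)
||U^2 x|| = sqrt((-2.0000)^2 + 2.0000^2) = sqrt(8.0000) = 2.8284

2.8284


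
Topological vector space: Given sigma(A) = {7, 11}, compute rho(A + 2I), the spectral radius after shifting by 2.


Spectrum of A + 2I = {9, 13}
Spectral radius = max |lambda| over the shifted spectrum
= max(9, 13) = 13

13


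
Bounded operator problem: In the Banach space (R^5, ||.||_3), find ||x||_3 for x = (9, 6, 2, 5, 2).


The l^3 norm = (sum |x_i|^3)^(1/3)
Sum of 3th powers = 729 + 216 + 8 + 125 + 8 = 1086
||x||_3 = (1086)^(1/3) = 10.2788

10.2788


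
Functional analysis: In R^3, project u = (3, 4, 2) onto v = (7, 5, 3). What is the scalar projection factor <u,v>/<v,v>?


Computing <u,v> = 3*7 + 4*5 + 2*3 = 47
Computing <v,v> = 7^2 + 5^2 + 3^2 = 83
Projection coefficient = 47/83 = 0.5663

0.5663


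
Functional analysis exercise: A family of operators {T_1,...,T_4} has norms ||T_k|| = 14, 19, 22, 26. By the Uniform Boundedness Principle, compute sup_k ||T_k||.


By the Uniform Boundedness Principle, the supremum of norms is finite.
sup_k ||T_k|| = max(14, 19, 22, 26) = 26

26


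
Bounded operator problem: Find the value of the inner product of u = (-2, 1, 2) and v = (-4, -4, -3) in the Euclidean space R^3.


Computing the standard inner product <u, v> = sum u_i * v_i
= -2*-4 + 1*-4 + 2*-3
= 8 + -4 + -6
= -2

-2


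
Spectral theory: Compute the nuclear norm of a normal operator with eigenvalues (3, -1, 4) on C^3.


For a normal operator, singular values equal |eigenvalues|.
Trace norm = sum |lambda_i| = 3 + 1 + 4
= 8

8


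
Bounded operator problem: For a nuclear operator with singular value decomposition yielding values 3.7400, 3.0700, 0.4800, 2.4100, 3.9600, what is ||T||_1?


The nuclear norm is the sum of all singular values.
||T||_1 = 3.7400 + 3.0700 + 0.4800 + 2.4100 + 3.9600
= 13.6600

13.6600


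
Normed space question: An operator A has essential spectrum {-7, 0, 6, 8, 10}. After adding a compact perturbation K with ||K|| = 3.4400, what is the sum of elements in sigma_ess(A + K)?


By Weyl's theorem, the essential spectrum is invariant under compact perturbations.
sigma_ess(A + K) = sigma_ess(A) = {-7, 0, 6, 8, 10}
Sum = -7 + 0 + 6 + 8 + 10 = 17

17


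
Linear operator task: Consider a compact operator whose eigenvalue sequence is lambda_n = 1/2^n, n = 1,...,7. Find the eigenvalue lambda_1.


The eigenvalue formula gives lambda_1 = 1/2^1
= 1/2
= 0.5000

0.5000


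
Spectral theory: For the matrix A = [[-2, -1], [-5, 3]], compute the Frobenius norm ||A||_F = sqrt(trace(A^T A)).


||A||_F^2 = sum a_ij^2
= (-2)^2 + (-1)^2 + (-5)^2 + 3^2
= 4 + 1 + 25 + 9 = 39
||A||_F = sqrt(39) = 6.2450

6.2450


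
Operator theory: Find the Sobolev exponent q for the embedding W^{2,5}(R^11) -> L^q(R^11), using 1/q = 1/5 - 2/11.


Using the Sobolev embedding formula: 1/q = 1/p - k/n
1/q = 1/5 - 2/11 = 1/55
q = 1/(1/55) = 55

55.0000


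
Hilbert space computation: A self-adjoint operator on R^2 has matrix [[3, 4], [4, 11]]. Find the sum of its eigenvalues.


For a self-adjoint (symmetric) matrix, the eigenvalues are real.
The sum of eigenvalues equals the trace of the matrix.
trace = 3 + 11 = 14

14


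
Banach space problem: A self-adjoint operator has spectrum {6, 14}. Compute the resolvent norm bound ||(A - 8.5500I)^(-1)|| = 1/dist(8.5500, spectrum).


dist(8.5500, {6, 14}) = min(|8.5500 - 6|, |8.5500 - 14|)
= min(2.5500, 5.4500) = 2.5500
Resolvent bound = 1/2.5500 = 0.3922

0.3922


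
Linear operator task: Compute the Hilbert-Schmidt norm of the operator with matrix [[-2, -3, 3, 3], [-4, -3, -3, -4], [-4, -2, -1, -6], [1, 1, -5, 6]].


The Hilbert-Schmidt norm is sqrt(sum of squares of all entries).
Sum of squares = (-2)^2 + (-3)^2 + 3^2 + 3^2 + (-4)^2 + (-3)^2 + (-3)^2 + (-4)^2 + (-4)^2 + (-2)^2 + (-1)^2 + (-6)^2 + 1^2 + 1^2 + (-5)^2 + 6^2
= 4 + 9 + 9 + 9 + 16 + 9 + 9 + 16 + 16 + 4 + 1 + 36 + 1 + 1 + 25 + 36 = 201
||T||_HS = sqrt(201) = 14.1774

14.1774


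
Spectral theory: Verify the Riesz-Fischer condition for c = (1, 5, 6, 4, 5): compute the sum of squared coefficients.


sum |c_n|^2 = 1^2 + 5^2 + 6^2 + 4^2 + 5^2
= 1 + 25 + 36 + 16 + 25
= 103

103


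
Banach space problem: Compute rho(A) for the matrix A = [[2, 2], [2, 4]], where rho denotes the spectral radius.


For a 2x2 matrix, eigenvalues satisfy lambda^2 - (trace)*lambda + det = 0
trace = 2 + 4 = 6
det = 2*4 - 2*2 = 4
discriminant = 6^2 - 4*(4) = 20
spectral radius = max |eigenvalue| = 5.2361

5.2361


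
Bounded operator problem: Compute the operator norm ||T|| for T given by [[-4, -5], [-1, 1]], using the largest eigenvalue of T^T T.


A^T A = [[17, 19], [19, 26]]
trace(A^T A) = 43, det(A^T A) = 81
discriminant = 43^2 - 4*81 = 1525
Largest eigenvalue of A^T A = (trace + sqrt(disc))/2 = 41.0256
||T|| = sqrt(41.0256) = 6.4051

6.4051


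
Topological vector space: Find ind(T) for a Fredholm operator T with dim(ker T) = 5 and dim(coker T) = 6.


The Fredholm index is defined as ind(T) = dim(ker T) - dim(coker T)
= 5 - 6
= -1

-1


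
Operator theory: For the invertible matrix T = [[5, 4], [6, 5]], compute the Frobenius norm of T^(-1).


det(T) = 5*5 - 4*6 = 1
T^(-1) = (1/1) * [[5, -4], [-6, 5]] = [[5.0000, -4.0000], [-6.0000, 5.0000]]
||T^(-1)||_F^2 = 5.0000^2 + (-4.0000)^2 + (-6.0000)^2 + 5.0000^2 = 102.0000
||T^(-1)||_F = sqrt(102.0000) = 10.0995

10.0995


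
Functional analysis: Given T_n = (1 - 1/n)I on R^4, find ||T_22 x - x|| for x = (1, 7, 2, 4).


T_22 x - x = (1 - 1/22)x - x = -x/22
||x|| = sqrt(70) = 8.3666
||T_22 x - x|| = ||x||/22 = 8.3666/22 = 0.3803

0.3803


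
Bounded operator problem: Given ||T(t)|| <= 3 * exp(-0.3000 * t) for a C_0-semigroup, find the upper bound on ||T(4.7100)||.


||T(4.7100)|| <= 3 * exp(-0.3000 * 4.7100)
= 3 * exp(-1.4130)
= 3 * 0.2434
= 0.7302

0.7302


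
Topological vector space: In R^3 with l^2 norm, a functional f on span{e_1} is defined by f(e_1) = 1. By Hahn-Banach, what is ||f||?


The norm of f is given by ||f|| = sup_{||x||=1} |f(x)|.
On span{e_1}, ||e_1|| = 1, so ||f|| = |f(e_1)| / ||e_1||
= |1| / 1 = 1.0000

1.0000


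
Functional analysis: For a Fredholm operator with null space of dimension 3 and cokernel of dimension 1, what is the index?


The Fredholm index is defined as ind(T) = dim(ker T) - dim(coker T)
= 3 - 1
= 2

2


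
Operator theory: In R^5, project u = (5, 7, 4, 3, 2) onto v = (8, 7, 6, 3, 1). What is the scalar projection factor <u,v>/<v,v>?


Computing <u,v> = 5*8 + 7*7 + 4*6 + 3*3 + 2*1 = 124
Computing <v,v> = 8^2 + 7^2 + 6^2 + 3^2 + 1^2 = 159
Projection coefficient = 124/159 = 0.7799

0.7799


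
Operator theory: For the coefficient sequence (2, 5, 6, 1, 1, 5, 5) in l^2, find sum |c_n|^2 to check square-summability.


sum |c_n|^2 = 2^2 + 5^2 + 6^2 + 1^2 + 1^2 + 5^2 + 5^2
= 4 + 25 + 36 + 1 + 1 + 25 + 25
= 117

117


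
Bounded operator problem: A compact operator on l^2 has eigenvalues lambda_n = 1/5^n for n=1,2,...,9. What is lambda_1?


The eigenvalue formula gives lambda_1 = 1/5^1
= 1/5
= 0.2000

0.2000


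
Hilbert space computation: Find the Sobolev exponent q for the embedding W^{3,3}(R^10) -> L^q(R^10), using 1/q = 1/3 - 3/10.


Using the Sobolev embedding formula: 1/q = 1/p - k/n
1/q = 1/3 - 3/10 = 1/30
q = 1/(1/30) = 30

30.0000


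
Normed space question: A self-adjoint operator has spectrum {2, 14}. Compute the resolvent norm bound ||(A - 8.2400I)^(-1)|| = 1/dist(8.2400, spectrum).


dist(8.2400, {2, 14}) = min(|8.2400 - 2|, |8.2400 - 14|)
= min(6.2400, 5.7600) = 5.7600
Resolvent bound = 1/5.7600 = 0.1736

0.1736


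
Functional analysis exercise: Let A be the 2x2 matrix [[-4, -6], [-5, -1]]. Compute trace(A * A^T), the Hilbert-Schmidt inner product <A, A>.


trace(A * A^T) = sum of squares of all entries
= (-4)^2 + (-6)^2 + (-5)^2 + (-1)^2
= 16 + 36 + 25 + 1
= 78

78


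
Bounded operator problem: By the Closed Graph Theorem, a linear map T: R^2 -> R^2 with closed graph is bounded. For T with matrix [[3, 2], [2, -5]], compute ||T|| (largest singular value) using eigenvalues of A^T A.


A^T A = [[13, -4], [-4, 29]]
trace(A^T A) = 42, det(A^T A) = 361
discriminant = 42^2 - 4*361 = 320
Largest eigenvalue of A^T A = (trace + sqrt(disc))/2 = 29.9443
||T|| = sqrt(29.9443) = 5.4721

5.4721


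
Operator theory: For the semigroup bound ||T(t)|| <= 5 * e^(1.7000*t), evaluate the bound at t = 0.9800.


||T(0.9800)|| <= 5 * exp(1.7000 * 0.9800)
= 5 * exp(1.6660)
= 5 * 5.2910
= 26.4548

26.4548


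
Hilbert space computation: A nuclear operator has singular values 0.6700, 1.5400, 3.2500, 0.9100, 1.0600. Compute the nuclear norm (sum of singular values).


The nuclear norm is the sum of all singular values.
||T||_1 = 0.6700 + 1.5400 + 3.2500 + 0.9100 + 1.0600
= 7.4300

7.4300


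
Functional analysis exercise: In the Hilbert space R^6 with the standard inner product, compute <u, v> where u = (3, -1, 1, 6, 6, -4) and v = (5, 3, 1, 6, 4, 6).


Computing the standard inner product <u, v> = sum u_i * v_i
= 3*5 + -1*3 + 1*1 + 6*6 + 6*4 + -4*6
= 15 + -3 + 1 + 36 + 24 + -24
= 49

49


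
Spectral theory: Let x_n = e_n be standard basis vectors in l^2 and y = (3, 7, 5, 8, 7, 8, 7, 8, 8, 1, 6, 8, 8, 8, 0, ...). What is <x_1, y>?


x_1 = e_1 is the standard basis vector with 1 in position 1.
<x_1, y> = y_1 = 3
As n -> infinity, <x_n, y> -> 0, confirming weak convergence of (x_n) to 0.

3


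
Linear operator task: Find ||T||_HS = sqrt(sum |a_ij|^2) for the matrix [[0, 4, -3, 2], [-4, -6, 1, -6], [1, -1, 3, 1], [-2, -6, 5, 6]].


The Hilbert-Schmidt norm is sqrt(sum of squares of all entries).
Sum of squares = 0^2 + 4^2 + (-3)^2 + 2^2 + (-4)^2 + (-6)^2 + 1^2 + (-6)^2 + 1^2 + (-1)^2 + 3^2 + 1^2 + (-2)^2 + (-6)^2 + 5^2 + 6^2
= 0 + 16 + 9 + 4 + 16 + 36 + 1 + 36 + 1 + 1 + 9 + 1 + 4 + 36 + 25 + 36 = 231
||T||_HS = sqrt(231) = 15.1987

15.1987


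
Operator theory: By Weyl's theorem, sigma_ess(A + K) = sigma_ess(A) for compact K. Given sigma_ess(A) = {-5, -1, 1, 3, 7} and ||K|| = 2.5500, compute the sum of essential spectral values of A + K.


By Weyl's theorem, the essential spectrum is invariant under compact perturbations.
sigma_ess(A + K) = sigma_ess(A) = {-5, -1, 1, 3, 7}
Sum = -5 + -1 + 1 + 3 + 7 = 5

5


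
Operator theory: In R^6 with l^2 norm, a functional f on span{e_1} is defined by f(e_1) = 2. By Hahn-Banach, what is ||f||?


The norm of f is given by ||f|| = sup_{||x||=1} |f(x)|.
On span{e_1}, ||e_1|| = 1, so ||f|| = |f(e_1)| / ||e_1||
= |2| / 1 = 2.0000

2.0000
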